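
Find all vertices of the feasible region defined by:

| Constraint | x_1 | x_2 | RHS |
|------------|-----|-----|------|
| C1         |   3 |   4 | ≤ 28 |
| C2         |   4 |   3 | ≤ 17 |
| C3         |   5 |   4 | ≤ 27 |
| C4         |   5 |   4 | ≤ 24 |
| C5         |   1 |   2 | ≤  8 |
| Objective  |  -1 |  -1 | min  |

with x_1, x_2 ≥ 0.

(0, 0), (4.25, 0), (2, 3), (0, 4)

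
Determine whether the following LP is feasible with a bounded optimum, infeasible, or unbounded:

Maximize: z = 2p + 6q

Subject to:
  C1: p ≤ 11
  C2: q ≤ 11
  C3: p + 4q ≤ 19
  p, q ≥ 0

Feasible with a bounded optimal solution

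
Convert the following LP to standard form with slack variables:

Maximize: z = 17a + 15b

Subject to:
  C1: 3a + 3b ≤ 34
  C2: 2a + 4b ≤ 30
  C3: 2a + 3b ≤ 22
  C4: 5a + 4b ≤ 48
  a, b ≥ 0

max z = 17a + 15b

s.t.
  3a + 3b + s1 = 34
  2a + 4b + s2 = 30
  2a + 3b + s3 = 22
  5a + 4b + s4 = 48
  a, b, s1, s2, s3, s4 ≥ 0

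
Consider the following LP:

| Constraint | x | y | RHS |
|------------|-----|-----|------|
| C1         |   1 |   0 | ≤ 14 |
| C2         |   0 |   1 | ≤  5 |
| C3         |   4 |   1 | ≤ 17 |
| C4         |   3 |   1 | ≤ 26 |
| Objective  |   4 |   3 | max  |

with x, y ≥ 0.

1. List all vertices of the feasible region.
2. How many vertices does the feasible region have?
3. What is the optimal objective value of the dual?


1. (0, 0), (4.25, 0), (3, 5), (0, 5)
2. 4
3. 27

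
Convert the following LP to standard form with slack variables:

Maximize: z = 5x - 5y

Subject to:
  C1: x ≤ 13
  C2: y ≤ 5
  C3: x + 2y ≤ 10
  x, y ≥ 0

max z = 5x - 5y

s.t.
  x + s1 = 13
  y + s2 = 5
  x + 2y + s3 = 10
  x, y, s1, s2, s3 ≥ 0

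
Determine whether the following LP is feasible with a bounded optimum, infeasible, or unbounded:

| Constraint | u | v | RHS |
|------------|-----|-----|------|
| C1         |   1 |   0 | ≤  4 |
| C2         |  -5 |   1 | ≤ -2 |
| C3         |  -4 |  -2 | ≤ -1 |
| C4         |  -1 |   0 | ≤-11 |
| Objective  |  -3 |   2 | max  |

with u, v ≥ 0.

Infeasible (no feasible solution exists)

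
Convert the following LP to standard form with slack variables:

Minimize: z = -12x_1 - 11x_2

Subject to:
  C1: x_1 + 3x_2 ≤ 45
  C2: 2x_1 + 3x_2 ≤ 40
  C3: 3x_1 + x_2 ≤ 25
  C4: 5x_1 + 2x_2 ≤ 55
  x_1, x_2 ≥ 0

min z = -12x_1 - 11x_2

s.t.
  x_1 + 3x_2 + s1 = 45
  2x_1 + 3x_2 + s2 = 40
  3x_1 + x_2 + s3 = 25
  5x_1 + 2x_2 + s4 = 55
  x_1, x_2, s1, s2, s3, s4 ≥ 0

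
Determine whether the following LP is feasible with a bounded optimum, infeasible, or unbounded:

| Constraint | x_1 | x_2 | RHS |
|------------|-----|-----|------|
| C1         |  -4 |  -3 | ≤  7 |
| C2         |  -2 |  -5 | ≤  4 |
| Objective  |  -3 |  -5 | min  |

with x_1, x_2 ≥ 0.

Unbounded (objective can decrease without bound)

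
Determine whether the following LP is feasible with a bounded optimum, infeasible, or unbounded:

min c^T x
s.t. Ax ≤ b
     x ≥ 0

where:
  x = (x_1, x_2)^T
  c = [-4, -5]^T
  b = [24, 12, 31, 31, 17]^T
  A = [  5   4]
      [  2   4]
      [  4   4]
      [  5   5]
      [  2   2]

Feasible with a bounded optimal solution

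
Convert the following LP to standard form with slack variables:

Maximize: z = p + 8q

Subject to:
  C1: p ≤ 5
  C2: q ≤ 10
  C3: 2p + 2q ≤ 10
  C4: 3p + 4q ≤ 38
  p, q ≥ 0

max z = p + 8q

s.t.
  p + s1 = 5
  q + s2 = 10
  2p + 2q + s3 = 10
  3p + 4q + s4 = 38
  p, q, s1, s2, s3, s4 ≥ 0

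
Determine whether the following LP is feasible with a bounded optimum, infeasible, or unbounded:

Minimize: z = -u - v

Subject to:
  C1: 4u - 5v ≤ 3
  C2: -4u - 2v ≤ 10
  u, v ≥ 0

Unbounded (objective can decrease without bound)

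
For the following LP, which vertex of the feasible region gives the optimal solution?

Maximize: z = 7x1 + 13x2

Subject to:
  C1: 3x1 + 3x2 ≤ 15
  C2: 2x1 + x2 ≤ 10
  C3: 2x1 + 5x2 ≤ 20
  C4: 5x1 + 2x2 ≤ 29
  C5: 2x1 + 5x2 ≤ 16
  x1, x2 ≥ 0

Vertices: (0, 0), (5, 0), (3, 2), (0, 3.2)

Evaluate the objective at each vertex of the feasible region:
  z(0, 0) = 0
  z(5, 0) = 35
  z(3, 2) = 47  ←
  z(0, 3.2) = 41.6
The maximum is at x1 = 3, x2 = 2.

(3, 2)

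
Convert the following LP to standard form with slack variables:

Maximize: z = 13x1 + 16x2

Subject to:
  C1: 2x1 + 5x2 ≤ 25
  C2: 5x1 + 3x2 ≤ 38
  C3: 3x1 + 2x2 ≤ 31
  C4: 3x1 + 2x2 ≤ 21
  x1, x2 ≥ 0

max z = 13x1 + 16x2

s.t.
  2x1 + 5x2 + s1 = 25
  5x1 + 3x2 + s2 = 38
  3x1 + 2x2 + s3 = 31
  3x1 + 2x2 + s4 = 21
  x1, x2, s1, s2, s3, s4 ≥ 0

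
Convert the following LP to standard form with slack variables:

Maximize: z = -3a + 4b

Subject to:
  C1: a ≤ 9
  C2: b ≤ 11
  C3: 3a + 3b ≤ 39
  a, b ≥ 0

max z = -3a + 4b

s.t.
  a + s1 = 9
  b + s2 = 11
  3a + 3b + s3 = 39
  a, b, s1, s2, s3 ≥ 0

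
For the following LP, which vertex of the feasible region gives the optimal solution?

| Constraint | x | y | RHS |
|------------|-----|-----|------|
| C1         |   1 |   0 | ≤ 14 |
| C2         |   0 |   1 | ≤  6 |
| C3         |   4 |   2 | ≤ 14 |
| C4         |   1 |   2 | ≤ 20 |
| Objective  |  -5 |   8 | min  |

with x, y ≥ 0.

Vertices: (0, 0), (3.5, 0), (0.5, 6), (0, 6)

Evaluate the objective at each vertex of the feasible region:
  z(0, 0) = 0
  z(3.5, 0) = -17.5  ←
  z(0.5, 6) = 45.5
  z(0, 6) = 48
The minimum is at x = 3.5, y = 0.

(3.5, 0)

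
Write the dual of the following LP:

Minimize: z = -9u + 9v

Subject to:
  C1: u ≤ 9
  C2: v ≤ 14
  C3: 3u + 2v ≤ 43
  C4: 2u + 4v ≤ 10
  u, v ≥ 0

Primal min cᵀx s.t. Ax ≤ b, x ≥ 0  →  Dual max −bᵀy s.t. Aᵀy ≥ −c, y ≥ 0.

Maximize: z = -9y1 - 14y2 - 43y3 - 10y4

Subject to:
  y1 + 3y3 + 2y4 ≥ 9
  y2 + 2y3 + 4y4 ≥ -9
  y1, y2, y3, y4 ≥ 0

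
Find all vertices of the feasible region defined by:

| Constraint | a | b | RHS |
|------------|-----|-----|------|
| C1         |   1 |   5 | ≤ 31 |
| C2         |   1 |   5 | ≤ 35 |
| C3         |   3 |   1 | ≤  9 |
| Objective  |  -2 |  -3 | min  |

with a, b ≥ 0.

(0, 0), (3, 0), (1, 6), (0, 6.2)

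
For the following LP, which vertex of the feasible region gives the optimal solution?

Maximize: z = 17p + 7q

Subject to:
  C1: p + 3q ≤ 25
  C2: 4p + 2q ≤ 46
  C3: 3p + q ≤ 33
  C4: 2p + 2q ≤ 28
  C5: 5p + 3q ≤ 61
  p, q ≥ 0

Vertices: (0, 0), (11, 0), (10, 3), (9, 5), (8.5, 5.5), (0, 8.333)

Evaluate the objective at each vertex of the feasible region:
  z(0, 0) = 0
  z(11, 0) = 187
  z(10, 3) = 191  ←
  z(9, 5) = 188
  z(8.5, 5.5) = 183
  z(0, 8.333) = 58.33
The maximum is at p = 10, q = 3.

(10, 3)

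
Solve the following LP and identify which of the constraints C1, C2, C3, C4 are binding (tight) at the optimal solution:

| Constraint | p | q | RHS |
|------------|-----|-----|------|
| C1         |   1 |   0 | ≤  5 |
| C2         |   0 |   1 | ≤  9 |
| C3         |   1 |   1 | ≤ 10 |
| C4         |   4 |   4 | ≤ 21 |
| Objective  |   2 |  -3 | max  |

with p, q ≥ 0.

At p = 5, q = 0, compute slack b - a·x for each constraint:
  C1: 5 − 5 = 0  (binding)
  C2: 9 − 0 = 9  (slack)
  C3: 10 − 5 = 5  (slack)
  C4: 21 − 20 = 1  (slack)

Optimal: p = 5, q = 0
Binding: C1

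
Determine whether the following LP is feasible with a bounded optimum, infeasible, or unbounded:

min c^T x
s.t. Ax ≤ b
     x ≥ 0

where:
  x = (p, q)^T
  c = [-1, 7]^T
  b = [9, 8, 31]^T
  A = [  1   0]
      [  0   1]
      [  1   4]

Feasible with a bounded optimal solution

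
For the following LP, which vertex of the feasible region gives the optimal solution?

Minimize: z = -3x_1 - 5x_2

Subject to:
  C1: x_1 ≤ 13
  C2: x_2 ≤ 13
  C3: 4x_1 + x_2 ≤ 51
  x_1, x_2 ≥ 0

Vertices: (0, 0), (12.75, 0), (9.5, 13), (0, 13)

Evaluate the objective at each vertex of the feasible region:
  z(0, 0) = 0
  z(12.75, 0) = -38.25
  z(9.5, 13) = -93.5  ←
  z(0, 13) = -65
The minimum is at x_1 = 9.5, x_2 = 13.

(9.5, 13)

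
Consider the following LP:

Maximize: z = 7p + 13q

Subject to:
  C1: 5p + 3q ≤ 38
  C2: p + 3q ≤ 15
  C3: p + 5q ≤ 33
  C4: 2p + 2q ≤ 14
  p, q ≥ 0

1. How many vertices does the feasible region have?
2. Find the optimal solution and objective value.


1. 4
2. p = 3, q = 4, z = 73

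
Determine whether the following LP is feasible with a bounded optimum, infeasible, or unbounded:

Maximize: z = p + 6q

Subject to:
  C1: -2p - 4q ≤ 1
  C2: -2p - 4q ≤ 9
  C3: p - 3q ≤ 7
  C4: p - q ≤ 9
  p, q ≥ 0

Unbounded (objective can increase without bound)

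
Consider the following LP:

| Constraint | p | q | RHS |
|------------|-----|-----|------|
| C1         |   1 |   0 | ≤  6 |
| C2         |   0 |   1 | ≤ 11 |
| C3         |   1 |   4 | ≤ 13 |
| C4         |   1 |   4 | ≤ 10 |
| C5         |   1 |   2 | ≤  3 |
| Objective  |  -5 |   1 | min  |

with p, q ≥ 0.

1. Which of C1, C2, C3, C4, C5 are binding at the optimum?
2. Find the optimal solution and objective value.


1. C5
2. p = 3, q = 0, z = -15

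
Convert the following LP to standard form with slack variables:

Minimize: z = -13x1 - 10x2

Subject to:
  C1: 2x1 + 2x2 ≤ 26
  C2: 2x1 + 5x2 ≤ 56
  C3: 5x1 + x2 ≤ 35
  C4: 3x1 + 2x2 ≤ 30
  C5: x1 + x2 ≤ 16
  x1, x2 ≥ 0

min z = -13x1 - 10x2

s.t.
  2x1 + 2x2 + s1 = 26
  2x1 + 5x2 + s2 = 56
  5x1 + x2 + s3 = 35
  3x1 + 2x2 + s4 = 30
  x1 + x2 + s5 = 16
  x1, x2, s1, s2, s3, s4, s5 ≥ 0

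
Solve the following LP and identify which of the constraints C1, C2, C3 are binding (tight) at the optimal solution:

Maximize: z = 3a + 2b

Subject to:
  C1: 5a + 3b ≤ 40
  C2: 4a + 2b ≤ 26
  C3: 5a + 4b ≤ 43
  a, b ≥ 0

At a = 3, b = 7, compute slack b - a·x for each constraint:
  C1: 40 − 36 = 4  (slack)
  C2: 26 − 26 = 0  (binding)
  C3: 43 − 43 = 0  (binding)

Optimal: a = 3, b = 7
Binding: C2, C3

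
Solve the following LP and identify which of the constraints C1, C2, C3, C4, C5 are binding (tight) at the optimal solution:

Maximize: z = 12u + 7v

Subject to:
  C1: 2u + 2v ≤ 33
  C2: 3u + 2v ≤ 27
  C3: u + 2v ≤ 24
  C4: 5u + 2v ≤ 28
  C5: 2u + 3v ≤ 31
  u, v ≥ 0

At u = 2, v = 9, compute slack b - a·x for each constraint:
  C1: 33 − 22 = 11  (slack)
  C2: 27 − 24 = 3  (slack)
  C3: 24 − 20 = 4  (slack)
  C4: 28 − 28 = 0  (binding)
  C5: 31 − 31 = 0  (binding)

Optimal: u = 2, v = 9
Binding: C4, C5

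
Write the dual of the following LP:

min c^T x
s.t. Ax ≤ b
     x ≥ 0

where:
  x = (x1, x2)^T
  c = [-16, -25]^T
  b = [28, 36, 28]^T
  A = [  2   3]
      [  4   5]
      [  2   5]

Primal min cᵀx s.t. Ax ≤ b, x ≥ 0  →  Dual max −bᵀy s.t. Aᵀy ≥ −c, y ≥ 0.

Maximize: z = -28y1 - 36y2 - 28y3

Subject to:
  2y1 + 4y2 + 2y3 ≥ 16
  3y1 + 5y2 + 5y3 ≥ 25
  y1, y2, y3 ≥ 0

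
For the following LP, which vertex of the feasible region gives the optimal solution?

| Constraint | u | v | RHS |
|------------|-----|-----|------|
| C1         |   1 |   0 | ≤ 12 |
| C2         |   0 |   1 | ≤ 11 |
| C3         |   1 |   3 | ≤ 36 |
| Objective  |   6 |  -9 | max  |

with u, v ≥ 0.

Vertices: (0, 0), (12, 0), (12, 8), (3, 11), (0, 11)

Evaluate the objective at each vertex of the feasible region:
  z(0, 0) = 0
  z(12, 0) = 72  ←
  z(12, 8) = 0
  z(3, 11) = -81
  z(0, 11) = -99
The maximum is at u = 12, v = 0.

(12, 0)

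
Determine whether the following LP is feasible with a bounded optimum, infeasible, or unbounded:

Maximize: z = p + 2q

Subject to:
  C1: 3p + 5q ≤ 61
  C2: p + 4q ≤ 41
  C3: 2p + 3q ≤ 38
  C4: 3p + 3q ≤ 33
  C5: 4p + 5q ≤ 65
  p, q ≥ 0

Feasible with a bounded optimal solution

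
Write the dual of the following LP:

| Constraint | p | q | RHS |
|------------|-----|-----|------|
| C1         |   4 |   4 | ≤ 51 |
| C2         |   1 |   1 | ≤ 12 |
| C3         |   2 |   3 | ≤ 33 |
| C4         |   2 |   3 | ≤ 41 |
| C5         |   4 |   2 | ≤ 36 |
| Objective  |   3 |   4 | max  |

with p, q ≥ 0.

Primal max cᵀx s.t. Ax ≤ b, x ≥ 0  →  Dual min bᵀy s.t. Aᵀy ≥ c, y ≥ 0.

Minimize: z = 51y1 + 12y2 + 33y3 + 41y4 + 36y5

Subject to:
  4y1 + y2 + 2y3 + 2y4 + 4y5 ≥ 3
  4y1 + y2 + 3y3 + 3y4 + 2y5 ≥ 4
  y1, y2, y3, y4, y5 ≥ 0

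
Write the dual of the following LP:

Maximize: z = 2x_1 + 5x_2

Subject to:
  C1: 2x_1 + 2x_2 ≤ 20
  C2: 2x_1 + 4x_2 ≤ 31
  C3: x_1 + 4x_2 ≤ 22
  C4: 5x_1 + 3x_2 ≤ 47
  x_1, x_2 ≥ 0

Primal max cᵀx s.t. Ax ≤ b, x ≥ 0  →  Dual min bᵀy s.t. Aᵀy ≥ c, y ≥ 0.

Minimize: z = 20y1 + 31y2 + 22y3 + 47y4

Subject to:
  2y1 + 2y2 + y3 + 5y4 ≥ 2
  2y1 + 4y2 + 4y3 + 3y4 ≥ 5
  y1, y2, y3, y4 ≥ 0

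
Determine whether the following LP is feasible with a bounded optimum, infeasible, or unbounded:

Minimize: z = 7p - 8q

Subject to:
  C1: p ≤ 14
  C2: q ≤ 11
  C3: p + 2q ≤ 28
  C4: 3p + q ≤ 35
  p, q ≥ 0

Feasible with a bounded optimal solution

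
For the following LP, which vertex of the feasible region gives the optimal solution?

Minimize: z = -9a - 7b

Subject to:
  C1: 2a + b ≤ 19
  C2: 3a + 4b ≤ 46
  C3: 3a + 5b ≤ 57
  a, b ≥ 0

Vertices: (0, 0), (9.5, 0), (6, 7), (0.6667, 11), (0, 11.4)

Evaluate the objective at each vertex of the feasible region:
  z(0, 0) = 0
  z(9.5, 0) = -85.5
  z(6, 7) = -103  ←
  z(0.6667, 11) = -83
  z(0, 11.4) = -79.8
The minimum is at a = 6, b = 7.

(6, 7)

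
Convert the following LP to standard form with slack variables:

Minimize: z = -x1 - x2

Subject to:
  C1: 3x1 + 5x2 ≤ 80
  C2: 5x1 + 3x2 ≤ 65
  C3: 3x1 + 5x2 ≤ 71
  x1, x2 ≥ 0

min z = -x1 - x2

s.t.
  3x1 + 5x2 + s1 = 80
  5x1 + 3x2 + s2 = 65
  3x1 + 5x2 + s3 = 71
  x1, x2, s1, s2, s3 ≥ 0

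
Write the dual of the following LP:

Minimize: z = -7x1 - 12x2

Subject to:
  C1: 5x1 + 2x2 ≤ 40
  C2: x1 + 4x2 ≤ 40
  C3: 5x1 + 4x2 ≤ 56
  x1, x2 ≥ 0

Primal min cᵀx s.t. Ax ≤ b, x ≥ 0  →  Dual max −bᵀy s.t. Aᵀy ≥ −c, y ≥ 0.

Maximize: z = -40y1 - 40y2 - 56y3

Subject to:
  5y1 + y2 + 5y3 ≥ 7
  2y1 + 4y2 + 4y3 ≥ 12
  y1, y2, y3 ≥ 0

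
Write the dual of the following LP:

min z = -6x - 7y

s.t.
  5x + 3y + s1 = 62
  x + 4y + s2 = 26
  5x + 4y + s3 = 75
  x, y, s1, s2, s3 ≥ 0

Primal min cᵀx s.t. Ax ≤ b, x ≥ 0  →  Dual max −bᵀy s.t. Aᵀy ≥ −c, y ≥ 0.

Maximize: z = -62y1 - 26y2 - 75y3

Subject to:
  5y1 + y2 + 5y3 ≥ 6
  3y1 + 4y2 + 4y3 ≥ 7
  y1, y2, y3 ≥ 0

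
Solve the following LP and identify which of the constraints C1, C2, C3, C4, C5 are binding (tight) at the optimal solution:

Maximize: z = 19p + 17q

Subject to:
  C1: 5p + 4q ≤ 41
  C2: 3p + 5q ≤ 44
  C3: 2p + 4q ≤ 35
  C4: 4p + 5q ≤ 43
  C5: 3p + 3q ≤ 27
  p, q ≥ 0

At p = 5, q = 4, compute slack b - a·x for each constraint:
  C1: 41 − 41 = 0  (binding)
  C2: 44 − 35 = 9  (slack)
  C3: 35 − 26 = 9  (slack)
  C4: 43 − 40 = 3  (slack)
  C5: 27 − 27 = 0  (binding)

Optimal: p = 5, q = 4
Binding: C1, C5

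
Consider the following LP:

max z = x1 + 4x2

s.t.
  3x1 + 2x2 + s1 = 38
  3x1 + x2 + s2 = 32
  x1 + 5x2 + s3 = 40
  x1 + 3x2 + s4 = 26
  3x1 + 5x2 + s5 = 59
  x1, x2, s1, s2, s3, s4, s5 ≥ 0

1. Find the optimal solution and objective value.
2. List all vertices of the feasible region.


1. x1 = 5, x2 = 7, z = 33
2. (0, 0), (10.67, 0), (8.75, 5.75), (5, 7), (0, 8)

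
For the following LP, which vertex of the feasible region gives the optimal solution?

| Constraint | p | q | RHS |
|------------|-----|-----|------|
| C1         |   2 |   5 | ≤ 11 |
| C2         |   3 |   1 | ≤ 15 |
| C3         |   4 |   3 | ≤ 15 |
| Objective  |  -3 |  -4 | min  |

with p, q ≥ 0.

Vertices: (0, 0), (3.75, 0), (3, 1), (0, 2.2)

Evaluate the objective at each vertex of the feasible region:
  z(0, 0) = 0
  z(3.75, 0) = -11.25
  z(3, 1) = -13  ←
  z(0, 2.2) = -8.8
The minimum is at p = 3, q = 1.

(3, 1)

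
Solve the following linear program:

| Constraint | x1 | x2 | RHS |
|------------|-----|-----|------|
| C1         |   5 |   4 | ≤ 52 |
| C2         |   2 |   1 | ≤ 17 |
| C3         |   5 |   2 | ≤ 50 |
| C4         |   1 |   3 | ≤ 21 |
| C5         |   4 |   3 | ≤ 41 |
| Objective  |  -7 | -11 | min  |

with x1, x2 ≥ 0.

Evaluate the objective at each vertex of the feasible region:
  z(0, 0) = 0
  z(8.5, 0) = -59.5
  z(6, 5) = -97  ←
  z(0, 7) = -77
The minimum is at x1 = 6, x2 = 5.

x1 = 6, x2 = 5, z = -97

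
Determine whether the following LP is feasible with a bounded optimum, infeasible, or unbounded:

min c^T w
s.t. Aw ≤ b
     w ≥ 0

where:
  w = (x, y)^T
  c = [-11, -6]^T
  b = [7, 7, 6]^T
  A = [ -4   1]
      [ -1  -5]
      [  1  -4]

Unbounded (objective can decrease without bound)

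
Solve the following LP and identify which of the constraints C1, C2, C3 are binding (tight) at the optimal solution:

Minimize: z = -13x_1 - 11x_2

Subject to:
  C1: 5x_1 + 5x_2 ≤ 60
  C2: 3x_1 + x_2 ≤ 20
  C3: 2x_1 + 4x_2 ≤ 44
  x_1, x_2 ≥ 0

At x_1 = 4, x_2 = 8, compute slack b - a·x for each constraint:
  C1: 60 − 60 = 0  (binding)
  C2: 20 − 20 = 0  (binding)
  C3: 44 − 40 = 4  (slack)

Optimal: x_1 = 4, x_2 = 8
Binding: C1, C2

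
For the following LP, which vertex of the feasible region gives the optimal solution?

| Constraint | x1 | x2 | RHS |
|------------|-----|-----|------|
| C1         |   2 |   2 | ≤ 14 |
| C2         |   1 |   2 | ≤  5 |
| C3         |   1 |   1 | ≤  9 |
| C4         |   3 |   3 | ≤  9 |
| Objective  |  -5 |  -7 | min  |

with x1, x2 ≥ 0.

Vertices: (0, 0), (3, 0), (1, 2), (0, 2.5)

Evaluate the objective at each vertex of the feasible region:
  z(0, 0) = 0
  z(3, 0) = -15
  z(1, 2) = -19  ←
  z(0, 2.5) = -17.5
The minimum is at x1 = 1, x2 = 2.

(1, 2)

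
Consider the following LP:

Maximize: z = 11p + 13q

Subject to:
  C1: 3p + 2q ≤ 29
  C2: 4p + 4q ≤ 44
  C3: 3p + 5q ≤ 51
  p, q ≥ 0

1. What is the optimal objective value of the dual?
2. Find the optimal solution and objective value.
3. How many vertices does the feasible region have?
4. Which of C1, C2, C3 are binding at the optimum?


1. 139
2. p = 2, q = 9, z = 139
3. 5
4. C2, C3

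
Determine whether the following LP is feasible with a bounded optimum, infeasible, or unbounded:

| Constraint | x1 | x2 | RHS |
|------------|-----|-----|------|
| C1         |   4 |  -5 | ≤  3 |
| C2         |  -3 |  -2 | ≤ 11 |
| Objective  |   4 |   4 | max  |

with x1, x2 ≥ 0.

Unbounded (objective can increase without bound)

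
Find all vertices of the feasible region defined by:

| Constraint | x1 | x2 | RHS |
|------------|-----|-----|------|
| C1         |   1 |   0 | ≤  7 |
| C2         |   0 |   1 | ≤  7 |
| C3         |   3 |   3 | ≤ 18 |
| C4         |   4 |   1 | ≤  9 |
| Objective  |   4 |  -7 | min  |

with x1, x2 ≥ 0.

(0, 0), (2.25, 0), (1, 5), (0, 6)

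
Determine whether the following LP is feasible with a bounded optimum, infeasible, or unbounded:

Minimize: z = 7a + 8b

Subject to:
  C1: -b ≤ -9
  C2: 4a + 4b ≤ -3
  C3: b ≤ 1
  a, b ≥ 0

Infeasible (no feasible solution exists)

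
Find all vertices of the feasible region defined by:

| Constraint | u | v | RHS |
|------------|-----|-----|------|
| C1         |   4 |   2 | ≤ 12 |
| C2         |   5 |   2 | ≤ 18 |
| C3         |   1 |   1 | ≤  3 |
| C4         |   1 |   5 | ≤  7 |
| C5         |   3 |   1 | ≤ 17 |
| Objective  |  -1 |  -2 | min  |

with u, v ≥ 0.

(0, 0), (3, 0), (2, 1), (0, 1.4)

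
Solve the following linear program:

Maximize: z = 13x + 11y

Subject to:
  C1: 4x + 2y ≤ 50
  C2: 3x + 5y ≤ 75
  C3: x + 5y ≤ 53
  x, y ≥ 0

Evaluate the objective at each vertex of the feasible region:
  z(0, 0) = 0
  z(12.5, 0) = 162.5
  z(8, 9) = 203  ←
  z(0, 10.6) = 116.6
The maximum is at x = 8, y = 9.

x = 8, y = 9, z = 203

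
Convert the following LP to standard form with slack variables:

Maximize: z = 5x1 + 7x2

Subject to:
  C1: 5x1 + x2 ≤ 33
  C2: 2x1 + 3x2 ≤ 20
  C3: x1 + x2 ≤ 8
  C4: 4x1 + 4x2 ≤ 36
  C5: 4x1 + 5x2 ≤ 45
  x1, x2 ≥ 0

max z = 5x1 + 7x2

s.t.
  5x1 + x2 + s1 = 33
  2x1 + 3x2 + s2 = 20
  x1 + x2 + s3 = 8
  4x1 + 4x2 + s4 = 36
  4x1 + 5x2 + s5 = 45
  x1, x2, s1, s2, s3, s4, s5 ≥ 0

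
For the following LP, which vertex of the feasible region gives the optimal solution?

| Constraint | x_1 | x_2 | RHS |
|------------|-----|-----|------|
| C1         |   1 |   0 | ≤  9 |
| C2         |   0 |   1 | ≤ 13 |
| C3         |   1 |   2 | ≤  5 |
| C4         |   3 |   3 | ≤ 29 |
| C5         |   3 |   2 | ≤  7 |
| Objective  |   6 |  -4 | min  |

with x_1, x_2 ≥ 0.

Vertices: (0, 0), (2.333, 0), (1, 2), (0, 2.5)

Evaluate the objective at each vertex of the feasible region:
  z(0, 0) = 0
  z(2.333, 0) = 14
  z(1, 2) = -2
  z(0, 2.5) = -10  ←
The minimum is at x_1 = 0, x_2 = 2.5.

(0, 2.5)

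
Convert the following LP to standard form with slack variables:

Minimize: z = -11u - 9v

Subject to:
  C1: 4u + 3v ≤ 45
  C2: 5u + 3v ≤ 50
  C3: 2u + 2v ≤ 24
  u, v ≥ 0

min z = -11u - 9v

s.t.
  4u + 3v + s1 = 45
  5u + 3v + s2 = 50
  2u + 2v + s3 = 24
  u, v, s1, s2, s3 ≥ 0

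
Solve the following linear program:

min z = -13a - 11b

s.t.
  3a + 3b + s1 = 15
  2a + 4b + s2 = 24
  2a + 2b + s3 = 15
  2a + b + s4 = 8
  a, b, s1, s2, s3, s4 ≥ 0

Evaluate the objective at each vertex of the feasible region:
  z(0, 0) = 0
  z(4, 0) = -52
  z(3, 2) = -61  ←
  z(0, 5) = -55
The minimum is at a = 3, b = 2.

a = 3, b = 2, z = -61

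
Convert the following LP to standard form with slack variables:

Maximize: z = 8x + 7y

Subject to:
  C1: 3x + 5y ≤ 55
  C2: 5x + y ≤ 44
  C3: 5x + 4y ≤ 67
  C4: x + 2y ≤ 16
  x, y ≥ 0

max z = 8x + 7y

s.t.
  3x + 5y + s1 = 55
  5x + y + s2 = 44
  5x + 4y + s3 = 67
  x + 2y + s4 = 16
  x, y, s1, s2, s3, s4 ≥ 0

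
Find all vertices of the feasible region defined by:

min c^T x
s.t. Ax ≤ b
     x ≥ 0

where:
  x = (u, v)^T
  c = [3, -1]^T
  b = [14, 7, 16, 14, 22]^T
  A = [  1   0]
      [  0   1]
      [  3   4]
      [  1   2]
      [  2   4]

(0, 0), (5.333, 0), (0, 4)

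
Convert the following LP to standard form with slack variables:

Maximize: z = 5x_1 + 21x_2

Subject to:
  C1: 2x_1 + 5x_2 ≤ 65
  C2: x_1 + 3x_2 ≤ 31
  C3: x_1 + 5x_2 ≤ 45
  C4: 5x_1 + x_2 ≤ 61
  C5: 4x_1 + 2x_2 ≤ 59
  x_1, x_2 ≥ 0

max z = 5x_1 + 21x_2

s.t.
  2x_1 + 5x_2 + s1 = 65
  x_1 + 3x_2 + s2 = 31
  x_1 + 5x_2 + s3 = 45
  5x_1 + x_2 + s4 = 61
  4x_1 + 2x_2 + s5 = 59
  x_1, x_2, s1, s2, s3, s4, s5 ≥ 0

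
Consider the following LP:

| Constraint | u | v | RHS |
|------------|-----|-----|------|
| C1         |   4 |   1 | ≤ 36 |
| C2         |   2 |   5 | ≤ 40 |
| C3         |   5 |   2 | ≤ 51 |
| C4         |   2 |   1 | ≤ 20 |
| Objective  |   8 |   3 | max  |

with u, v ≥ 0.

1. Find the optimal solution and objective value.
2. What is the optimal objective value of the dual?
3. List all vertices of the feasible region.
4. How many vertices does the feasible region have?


1. u = 8, v = 4, z = 76
2. 76
3. (0, 0), (9, 0), (8, 4), (7.5, 5), (0, 8)
4. 5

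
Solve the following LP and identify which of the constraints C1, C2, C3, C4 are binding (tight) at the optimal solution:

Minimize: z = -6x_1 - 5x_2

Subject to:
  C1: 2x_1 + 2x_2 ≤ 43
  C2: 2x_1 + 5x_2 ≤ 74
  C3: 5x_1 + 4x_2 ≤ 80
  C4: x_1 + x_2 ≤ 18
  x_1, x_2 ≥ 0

At x_1 = 8, x_2 = 10, compute slack b - a·x for each constraint:
  C1: 43 − 36 = 7  (slack)
  C2: 74 − 66 = 8  (slack)
  C3: 80 − 80 = 0  (binding)
  C4: 18 − 18 = 0  (binding)

Optimal: x_1 = 8, x_2 = 10
Binding: C3, C4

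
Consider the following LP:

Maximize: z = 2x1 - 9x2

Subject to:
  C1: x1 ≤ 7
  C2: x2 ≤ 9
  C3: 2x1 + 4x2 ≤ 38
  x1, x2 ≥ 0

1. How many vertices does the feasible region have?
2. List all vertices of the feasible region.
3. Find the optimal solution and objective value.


1. 5
2. (0, 0), (7, 0), (7, 6), (1, 9), (0, 9)
3. x1 = 7, x2 = 0, z = 14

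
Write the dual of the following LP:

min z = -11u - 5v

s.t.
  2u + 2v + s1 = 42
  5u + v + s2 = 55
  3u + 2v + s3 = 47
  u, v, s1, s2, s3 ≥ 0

Primal min cᵀx s.t. Ax ≤ b, x ≥ 0  →  Dual max −bᵀy s.t. Aᵀy ≥ −c, y ≥ 0.

Maximize: z = -42y1 - 55y2 - 47y3

Subject to:
  2y1 + 5y2 + 3y3 ≥ 11
  2y1 + y2 + 2y3 ≥ 5
  y1, y2, y3 ≥ 0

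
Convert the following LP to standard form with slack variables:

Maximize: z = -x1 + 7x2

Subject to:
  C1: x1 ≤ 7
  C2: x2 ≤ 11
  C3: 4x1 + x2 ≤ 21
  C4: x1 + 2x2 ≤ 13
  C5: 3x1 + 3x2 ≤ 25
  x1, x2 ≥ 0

max z = -x1 + 7x2

s.t.
  x1 + s1 = 7
  x2 + s2 = 11
  4x1 + x2 + s3 = 21
  x1 + 2x2 + s4 = 13
  3x1 + 3x2 + s5 = 25
  x1, x2, s1, s2, s3, s4, s5 ≥ 0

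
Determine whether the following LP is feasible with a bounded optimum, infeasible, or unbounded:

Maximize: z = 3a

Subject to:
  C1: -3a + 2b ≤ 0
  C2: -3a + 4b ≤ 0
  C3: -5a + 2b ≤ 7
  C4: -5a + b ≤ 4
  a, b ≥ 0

Unbounded (objective can increase without bound)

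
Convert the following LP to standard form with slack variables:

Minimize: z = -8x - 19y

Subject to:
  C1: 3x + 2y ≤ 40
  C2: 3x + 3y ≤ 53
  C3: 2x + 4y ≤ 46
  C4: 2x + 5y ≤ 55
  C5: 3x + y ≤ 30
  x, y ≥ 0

min z = -8x - 19y

s.t.
  3x + 2y + s1 = 40
  3x + 3y + s2 = 53
  2x + 4y + s3 = 46
  2x + 5y + s4 = 55
  3x + y + s5 = 30
  x, y, s1, s2, s3, s4, s5 ≥ 0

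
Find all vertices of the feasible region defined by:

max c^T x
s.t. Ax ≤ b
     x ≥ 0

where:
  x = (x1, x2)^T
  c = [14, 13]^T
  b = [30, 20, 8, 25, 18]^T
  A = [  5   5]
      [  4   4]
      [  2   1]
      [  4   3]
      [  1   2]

(0, 0), (4, 0), (3, 2), (0, 5)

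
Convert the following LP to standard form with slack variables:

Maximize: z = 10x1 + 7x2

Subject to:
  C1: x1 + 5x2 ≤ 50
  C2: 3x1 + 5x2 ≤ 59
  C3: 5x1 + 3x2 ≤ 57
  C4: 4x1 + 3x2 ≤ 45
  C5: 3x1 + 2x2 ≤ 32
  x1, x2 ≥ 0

max z = 10x1 + 7x2

s.t.
  x1 + 5x2 + s1 = 50
  3x1 + 5x2 + s2 = 59
  5x1 + 3x2 + s3 = 57
  4x1 + 3x2 + s4 = 45
  3x1 + 2x2 + s5 = 32
  x1, x2, s1, s2, s3, s4, s5 ≥ 0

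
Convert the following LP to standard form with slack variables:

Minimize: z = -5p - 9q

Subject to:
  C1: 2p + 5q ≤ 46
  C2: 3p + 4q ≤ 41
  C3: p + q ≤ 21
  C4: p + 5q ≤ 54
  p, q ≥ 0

min z = -5p - 9q

s.t.
  2p + 5q + s1 = 46
  3p + 4q + s2 = 41
  p + q + s3 = 21
  p + 5q + s4 = 54
  p, q, s1, s2, s3, s4 ≥ 0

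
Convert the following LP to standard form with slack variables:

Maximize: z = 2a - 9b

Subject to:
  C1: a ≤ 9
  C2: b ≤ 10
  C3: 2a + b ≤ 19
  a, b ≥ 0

max z = 2a - 9b

s.t.
  a + s1 = 9
  b + s2 = 10
  2a + b + s3 = 19
  a, b, s1, s2, s3 ≥ 0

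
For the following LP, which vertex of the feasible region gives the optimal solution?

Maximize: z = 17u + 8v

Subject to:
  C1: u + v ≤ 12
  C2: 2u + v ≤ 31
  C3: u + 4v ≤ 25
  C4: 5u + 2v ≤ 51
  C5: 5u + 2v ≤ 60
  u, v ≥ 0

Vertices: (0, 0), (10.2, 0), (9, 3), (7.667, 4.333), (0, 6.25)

Evaluate the objective at each vertex of the feasible region:
  z(0, 0) = 0
  z(10.2, 0) = 173.4
  z(9, 3) = 177  ←
  z(7.667, 4.333) = 165
  z(0, 6.25) = 50
The maximum is at u = 9, v = 3.

(9, 3)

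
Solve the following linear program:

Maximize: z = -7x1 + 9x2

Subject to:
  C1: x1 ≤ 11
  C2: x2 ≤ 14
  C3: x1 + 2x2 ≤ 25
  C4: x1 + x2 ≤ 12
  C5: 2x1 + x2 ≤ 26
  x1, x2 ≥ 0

Evaluate the objective at each vertex of the feasible region:
  z(0, 0) = 0
  z(11, 0) = -77
  z(11, 1) = -68
  z(0, 12) = 108  ←
The maximum is at x1 = 0, x2 = 12.

x1 = 0, x2 = 12, z = 108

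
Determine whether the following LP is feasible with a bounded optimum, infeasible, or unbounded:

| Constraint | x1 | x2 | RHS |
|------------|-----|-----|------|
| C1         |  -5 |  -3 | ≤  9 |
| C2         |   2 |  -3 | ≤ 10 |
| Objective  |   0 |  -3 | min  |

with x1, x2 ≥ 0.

Unbounded (objective can decrease without bound)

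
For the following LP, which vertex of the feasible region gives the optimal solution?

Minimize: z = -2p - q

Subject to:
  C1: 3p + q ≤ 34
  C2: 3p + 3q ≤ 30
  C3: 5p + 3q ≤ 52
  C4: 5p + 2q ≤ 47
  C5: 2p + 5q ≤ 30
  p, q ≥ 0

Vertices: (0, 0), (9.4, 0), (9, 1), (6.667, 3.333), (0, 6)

Evaluate the objective at each vertex of the feasible region:
  z(0, 0) = 0
  z(9.4, 0) = -18.8
  z(9, 1) = -19  ←
  z(6.667, 3.333) = -16.67
  z(0, 6) = -6
The minimum is at p = 9, q = 1.

(9, 1)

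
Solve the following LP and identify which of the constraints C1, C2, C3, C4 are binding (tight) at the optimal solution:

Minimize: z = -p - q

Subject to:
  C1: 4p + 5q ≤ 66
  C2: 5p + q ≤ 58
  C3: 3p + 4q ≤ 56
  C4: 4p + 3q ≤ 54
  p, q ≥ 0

At p = 9, q = 6, compute slack b - a·x for each constraint:
  C1: 66 − 66 = 0  (binding)
  C2: 58 − 51 = 7  (slack)
  C3: 56 − 51 = 5  (slack)
  C4: 54 − 54 = 0  (binding)

Optimal: p = 9, q = 6
Binding: C1, C4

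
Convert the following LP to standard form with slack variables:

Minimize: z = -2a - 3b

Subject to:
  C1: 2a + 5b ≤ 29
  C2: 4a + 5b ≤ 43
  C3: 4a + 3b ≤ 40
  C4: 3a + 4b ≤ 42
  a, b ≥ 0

min z = -2a - 3b

s.t.
  2a + 5b + s1 = 29
  4a + 5b + s2 = 43
  4a + 3b + s3 = 40
  3a + 4b + s4 = 42
  a, b, s1, s2, s3, s4 ≥ 0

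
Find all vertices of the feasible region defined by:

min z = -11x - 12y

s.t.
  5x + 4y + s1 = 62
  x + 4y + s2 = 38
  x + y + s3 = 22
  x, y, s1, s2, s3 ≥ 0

(0, 0), (12.4, 0), (6, 8), (0, 9.5)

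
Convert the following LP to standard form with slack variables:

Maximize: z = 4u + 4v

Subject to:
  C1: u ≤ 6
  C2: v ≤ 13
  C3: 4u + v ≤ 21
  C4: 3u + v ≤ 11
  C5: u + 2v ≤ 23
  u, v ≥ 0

max z = 4u + 4v

s.t.
  u + s1 = 6
  v + s2 = 13
  4u + v + s3 = 21
  3u + v + s4 = 11
  u + 2v + s5 = 23
  u, v, s1, s2, s3, s4, s5 ≥ 0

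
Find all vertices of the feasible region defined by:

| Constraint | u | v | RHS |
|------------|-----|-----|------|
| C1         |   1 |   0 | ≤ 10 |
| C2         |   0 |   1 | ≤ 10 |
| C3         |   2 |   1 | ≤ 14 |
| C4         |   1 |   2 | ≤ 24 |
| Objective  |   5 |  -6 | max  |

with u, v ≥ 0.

(0, 0), (7, 0), (2, 10), (0, 10)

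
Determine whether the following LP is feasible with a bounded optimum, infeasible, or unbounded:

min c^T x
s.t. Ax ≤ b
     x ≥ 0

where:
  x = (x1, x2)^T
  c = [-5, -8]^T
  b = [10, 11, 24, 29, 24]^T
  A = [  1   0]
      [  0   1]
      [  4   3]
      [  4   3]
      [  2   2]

Feasible with a bounded optimal solution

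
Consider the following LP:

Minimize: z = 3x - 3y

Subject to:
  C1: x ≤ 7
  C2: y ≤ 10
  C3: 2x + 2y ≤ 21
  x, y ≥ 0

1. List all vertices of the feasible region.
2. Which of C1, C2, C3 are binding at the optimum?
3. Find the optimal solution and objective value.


1. (0, 0), (7, 0), (7, 3.5), (0.5, 10), (0, 10)
2. C2
3. x = 0, y = 10, z = -30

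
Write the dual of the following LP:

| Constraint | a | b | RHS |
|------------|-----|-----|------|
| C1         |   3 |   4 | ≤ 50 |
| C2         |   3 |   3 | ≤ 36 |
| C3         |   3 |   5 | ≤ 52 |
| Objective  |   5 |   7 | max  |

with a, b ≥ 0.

Primal max cᵀx s.t. Ax ≤ b, x ≥ 0  →  Dual min bᵀy s.t. Aᵀy ≥ c, y ≥ 0.

Minimize: z = 50y1 + 36y2 + 52y3

Subject to:
  3y1 + 3y2 + 3y3 ≥ 5
  4y1 + 3y2 + 5y3 ≥ 7
  y1, y2, y3 ≥ 0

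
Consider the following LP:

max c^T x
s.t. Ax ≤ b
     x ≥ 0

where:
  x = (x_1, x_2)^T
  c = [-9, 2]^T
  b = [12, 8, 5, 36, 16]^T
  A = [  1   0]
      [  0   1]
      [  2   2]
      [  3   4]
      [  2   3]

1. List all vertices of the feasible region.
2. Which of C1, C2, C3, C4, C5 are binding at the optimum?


1. (0, 0), (2.5, 0), (0, 2.5)
2. C3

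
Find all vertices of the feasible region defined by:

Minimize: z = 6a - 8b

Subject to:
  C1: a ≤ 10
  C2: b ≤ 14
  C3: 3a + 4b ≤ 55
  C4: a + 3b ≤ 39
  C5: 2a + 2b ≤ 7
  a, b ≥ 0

(0, 0), (3.5, 0), (0, 3.5)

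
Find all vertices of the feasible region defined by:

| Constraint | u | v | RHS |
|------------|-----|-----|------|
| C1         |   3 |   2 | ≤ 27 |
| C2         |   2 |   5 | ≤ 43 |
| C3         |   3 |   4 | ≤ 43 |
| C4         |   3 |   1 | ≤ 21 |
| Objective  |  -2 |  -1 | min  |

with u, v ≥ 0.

(0, 0), (7, 0), (5, 6), (4.455, 6.818), (0, 8.6)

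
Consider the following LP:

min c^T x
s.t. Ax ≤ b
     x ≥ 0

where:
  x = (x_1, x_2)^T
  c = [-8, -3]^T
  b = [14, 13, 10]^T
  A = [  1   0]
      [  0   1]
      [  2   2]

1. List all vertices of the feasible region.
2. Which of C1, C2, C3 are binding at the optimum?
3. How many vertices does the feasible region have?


1. (0, 0), (5, 0), (0, 5)
2. C3
3. 3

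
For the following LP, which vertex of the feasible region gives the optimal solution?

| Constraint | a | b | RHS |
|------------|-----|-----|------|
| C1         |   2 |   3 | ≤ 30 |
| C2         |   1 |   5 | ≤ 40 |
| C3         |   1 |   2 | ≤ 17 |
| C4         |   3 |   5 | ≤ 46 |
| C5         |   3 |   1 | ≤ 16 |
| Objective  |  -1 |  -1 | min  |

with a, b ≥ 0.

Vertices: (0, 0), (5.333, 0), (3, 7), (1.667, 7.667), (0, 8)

Evaluate the objective at each vertex of the feasible region:
  z(0, 0) = 0
  z(5.333, 0) = -5.333
  z(3, 7) = -10  ←
  z(1.667, 7.667) = -9.333
  z(0, 8) = -8
The minimum is at a = 3, b = 7.

(3, 7)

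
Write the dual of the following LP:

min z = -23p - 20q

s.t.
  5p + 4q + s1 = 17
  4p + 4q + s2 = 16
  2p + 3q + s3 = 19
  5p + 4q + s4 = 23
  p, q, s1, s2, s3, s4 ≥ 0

Primal min cᵀx s.t. Ax ≤ b, x ≥ 0  →  Dual max −bᵀy s.t. Aᵀy ≥ −c, y ≥ 0.

Maximize: z = -17y1 - 16y2 - 19y3 - 23y4

Subject to:
  5y1 + 4y2 + 2y3 + 5y4 ≥ 23
  4y1 + 4y2 + 3y3 + 4y4 ≥ 20
  y1, y2, y3, y4 ≥ 0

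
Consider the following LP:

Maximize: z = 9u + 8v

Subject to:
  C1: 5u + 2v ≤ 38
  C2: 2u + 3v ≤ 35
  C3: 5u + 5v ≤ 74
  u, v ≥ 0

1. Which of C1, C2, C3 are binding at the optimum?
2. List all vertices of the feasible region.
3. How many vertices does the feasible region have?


1. C1, C2
2. (0, 0), (7.6, 0), (4, 9), (0, 11.67)
3. 4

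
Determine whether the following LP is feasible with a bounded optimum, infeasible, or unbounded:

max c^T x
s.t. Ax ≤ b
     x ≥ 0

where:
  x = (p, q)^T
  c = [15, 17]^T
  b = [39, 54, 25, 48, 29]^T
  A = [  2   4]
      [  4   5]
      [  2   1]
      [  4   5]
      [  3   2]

Feasible with a bounded optimal solution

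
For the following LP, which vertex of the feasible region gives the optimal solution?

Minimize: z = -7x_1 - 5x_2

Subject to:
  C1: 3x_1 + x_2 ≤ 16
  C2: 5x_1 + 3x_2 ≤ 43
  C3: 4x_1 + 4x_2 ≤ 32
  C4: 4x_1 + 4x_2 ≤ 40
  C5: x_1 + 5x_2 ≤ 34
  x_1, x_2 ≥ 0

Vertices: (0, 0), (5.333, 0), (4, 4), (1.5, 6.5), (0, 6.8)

Evaluate the objective at each vertex of the feasible region:
  z(0, 0) = 0
  z(5.333, 0) = -37.33
  z(4, 4) = -48  ←
  z(1.5, 6.5) = -43
  z(0, 6.8) = -34
The minimum is at x_1 = 4, x_2 = 4.

(4, 4)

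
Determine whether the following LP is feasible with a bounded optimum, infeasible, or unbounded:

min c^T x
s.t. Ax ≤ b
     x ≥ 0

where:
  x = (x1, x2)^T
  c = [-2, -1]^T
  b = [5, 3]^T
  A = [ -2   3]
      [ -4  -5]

Unbounded (objective can decrease without bound)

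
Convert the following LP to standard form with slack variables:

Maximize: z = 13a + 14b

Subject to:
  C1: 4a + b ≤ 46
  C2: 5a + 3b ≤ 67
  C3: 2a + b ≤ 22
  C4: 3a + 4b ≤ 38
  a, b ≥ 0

max z = 13a + 14b

s.t.
  4a + b + s1 = 46
  5a + 3b + s2 = 67
  2a + b + s3 = 22
  3a + 4b + s4 = 38
  a, b, s1, s2, s3, s4 ≥ 0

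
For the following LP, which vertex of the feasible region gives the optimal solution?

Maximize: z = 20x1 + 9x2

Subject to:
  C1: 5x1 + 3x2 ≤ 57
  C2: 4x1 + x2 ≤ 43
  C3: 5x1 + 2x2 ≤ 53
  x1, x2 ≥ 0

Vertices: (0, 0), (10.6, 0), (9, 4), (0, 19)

Evaluate the objective at each vertex of the feasible region:
  z(0, 0) = 0
  z(10.6, 0) = 212
  z(9, 4) = 216  ←
  z(0, 19) = 171
The maximum is at x1 = 9, x2 = 4.

(9, 4)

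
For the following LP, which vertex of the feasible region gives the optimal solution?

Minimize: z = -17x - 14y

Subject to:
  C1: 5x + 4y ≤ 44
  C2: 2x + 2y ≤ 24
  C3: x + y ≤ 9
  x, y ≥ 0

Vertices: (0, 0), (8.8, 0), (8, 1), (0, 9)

Evaluate the objective at each vertex of the feasible region:
  z(0, 0) = 0
  z(8.8, 0) = -149.6
  z(8, 1) = -150  ←
  z(0, 9) = -126
The minimum is at x = 8, y = 1.

(8, 1)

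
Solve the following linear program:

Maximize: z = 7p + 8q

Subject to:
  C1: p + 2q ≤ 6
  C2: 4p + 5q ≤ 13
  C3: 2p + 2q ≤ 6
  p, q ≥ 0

Evaluate the objective at each vertex of the feasible region:
  z(0, 0) = 0
  z(3, 0) = 21
  z(2, 1) = 22  ←
  z(0, 2.6) = 20.8
The maximum is at p = 2, q = 1.

p = 2, q = 1, z = 22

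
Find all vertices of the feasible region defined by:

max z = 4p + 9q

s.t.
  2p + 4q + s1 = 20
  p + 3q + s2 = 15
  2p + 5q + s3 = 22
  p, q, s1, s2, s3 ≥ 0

(0, 0), (10, 0), (6, 2), (0, 4.4)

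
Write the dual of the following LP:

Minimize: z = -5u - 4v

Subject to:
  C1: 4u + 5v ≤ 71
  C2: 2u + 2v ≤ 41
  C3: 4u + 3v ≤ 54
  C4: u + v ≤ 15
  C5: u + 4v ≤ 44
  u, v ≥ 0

Primal min cᵀx s.t. Ax ≤ b, x ≥ 0  →  Dual max −bᵀy s.t. Aᵀy ≥ −c, y ≥ 0.

Maximize: z = -71y1 - 41y2 - 54y3 - 15y4 - 44y5

Subject to:
  4y1 + 2y2 + 4y3 + y4 + y5 ≥ 5
  5y1 + 2y2 + 3y3 + y4 + 4y5 ≥ 4
  y1, y2, y3, y4, y5 ≥ 0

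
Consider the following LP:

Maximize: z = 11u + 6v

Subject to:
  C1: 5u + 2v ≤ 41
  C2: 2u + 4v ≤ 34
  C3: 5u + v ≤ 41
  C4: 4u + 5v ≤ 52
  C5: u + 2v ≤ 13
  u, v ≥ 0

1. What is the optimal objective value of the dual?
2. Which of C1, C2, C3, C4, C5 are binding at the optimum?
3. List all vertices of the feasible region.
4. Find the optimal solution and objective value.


1. 95
2. C1, C5
3. (0, 0), (8.2, 0), (7, 3), (0, 6.5)
4. u = 7, v = 3, z = 95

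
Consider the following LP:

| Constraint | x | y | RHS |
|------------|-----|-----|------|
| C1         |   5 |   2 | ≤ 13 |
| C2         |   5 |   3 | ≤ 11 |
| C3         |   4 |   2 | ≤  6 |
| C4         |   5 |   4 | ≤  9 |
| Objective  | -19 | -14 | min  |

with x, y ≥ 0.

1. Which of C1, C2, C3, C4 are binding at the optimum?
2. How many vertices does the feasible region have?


1. C3, C4
2. 4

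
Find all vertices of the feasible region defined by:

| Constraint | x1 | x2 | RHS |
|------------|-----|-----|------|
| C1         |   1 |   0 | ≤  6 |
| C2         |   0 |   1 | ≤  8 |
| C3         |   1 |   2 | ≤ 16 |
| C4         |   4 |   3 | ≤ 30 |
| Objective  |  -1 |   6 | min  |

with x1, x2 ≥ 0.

(0, 0), (6, 0), (6, 2), (2.4, 6.8), (0, 8)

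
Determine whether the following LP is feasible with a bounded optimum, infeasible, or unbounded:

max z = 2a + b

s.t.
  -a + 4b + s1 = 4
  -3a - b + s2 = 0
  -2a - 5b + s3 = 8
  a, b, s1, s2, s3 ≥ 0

Unbounded (objective can increase without bound)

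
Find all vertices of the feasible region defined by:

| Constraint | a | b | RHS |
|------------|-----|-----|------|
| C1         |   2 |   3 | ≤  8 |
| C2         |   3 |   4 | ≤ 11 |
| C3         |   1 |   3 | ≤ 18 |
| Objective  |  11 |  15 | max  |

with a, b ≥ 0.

(0, 0), (3.667, 0), (1, 2), (0, 2.667)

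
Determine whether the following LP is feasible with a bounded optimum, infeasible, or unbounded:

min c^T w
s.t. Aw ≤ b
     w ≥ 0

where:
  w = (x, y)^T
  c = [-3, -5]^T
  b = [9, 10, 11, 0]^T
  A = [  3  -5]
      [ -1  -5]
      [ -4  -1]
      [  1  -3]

Unbounded (objective can decrease without bound)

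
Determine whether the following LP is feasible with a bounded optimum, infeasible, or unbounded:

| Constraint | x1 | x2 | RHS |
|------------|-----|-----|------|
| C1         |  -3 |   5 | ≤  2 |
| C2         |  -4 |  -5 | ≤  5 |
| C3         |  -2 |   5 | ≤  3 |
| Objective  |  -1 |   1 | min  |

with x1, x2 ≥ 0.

Unbounded (objective can decrease without bound)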